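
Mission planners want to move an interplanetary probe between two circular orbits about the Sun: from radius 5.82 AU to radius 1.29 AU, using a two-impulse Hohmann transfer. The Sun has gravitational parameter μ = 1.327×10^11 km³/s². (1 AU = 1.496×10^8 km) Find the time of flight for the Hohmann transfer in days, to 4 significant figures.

t = 1224 days

In km: r₁ = 5.82 × 1.496×10^8 = 8.70672×10^8 km; r₂ = 1.29 × 1.496×10^8 = 1.92984×10^8 km.
Transfer-ellipse semi-major axis a_t = (r₁ + r₂)/2 = (8.70672×10^8 + 1.92984×10^8)/2 = 5.31828×10^8 km.
By Kepler's third law the transfer-orbit period is T = 2π√(a_t³/μ), so t = T/2 = 1.0577×10^8 s.
Converting: 1.0577×10^8 s ÷ 86400 s/day = 1224 days.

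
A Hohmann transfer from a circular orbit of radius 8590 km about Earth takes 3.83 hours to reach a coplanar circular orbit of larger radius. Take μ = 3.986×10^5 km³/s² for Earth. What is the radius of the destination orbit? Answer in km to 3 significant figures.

Transfer time t = 3.83 hours = 13788 s, and t = π√(a_t³/μ).
So a_t = (μ t²/π²)^(1/3) = (3.986×10^5 × (13788)² / π²)^(1/3) = 19728 km.
Since a_t = (r₁ + r₂)/2, r₂ = 2a_t − r₁ = 2×19728 − 8590 = 30866 km.

r₂ = 30900 km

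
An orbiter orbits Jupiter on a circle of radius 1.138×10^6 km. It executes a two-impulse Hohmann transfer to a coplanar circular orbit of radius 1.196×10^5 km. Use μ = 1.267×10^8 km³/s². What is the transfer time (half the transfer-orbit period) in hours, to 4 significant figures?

t = 38.66 hours

Semi-major axis of the transfer orbit: a_t = (1.138×10^6 + 1.196×10^5)/2 = 6.288×10^5 km.
By Kepler's third law the transfer-orbit period is T = 2π√(a_t³/μ), so t = T/2 = 1.3917×10^5 s.
Converting: 1.3917×10^5 s ÷ 3600 s/hour = 38.66 hours.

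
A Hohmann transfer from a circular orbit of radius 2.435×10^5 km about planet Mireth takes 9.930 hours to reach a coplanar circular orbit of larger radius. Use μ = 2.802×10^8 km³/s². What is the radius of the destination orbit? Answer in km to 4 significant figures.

r₂ = 4.186×10^5 km

Transfer time t = 9.930 hours = 35748 s, and t = π√(a_t³/μ).
So a_t = (μ t²/π²)^(1/3) = (2.802×10^8 × (35748)² / π²)^(1/3) = 3.3105×10^5 km.
Since a_t = (r₁ + r₂)/2, r₂ = 2a_t − r₁ = 2×3.3105×10^5 − 2.435×10^5 = 4.186×10^5 km.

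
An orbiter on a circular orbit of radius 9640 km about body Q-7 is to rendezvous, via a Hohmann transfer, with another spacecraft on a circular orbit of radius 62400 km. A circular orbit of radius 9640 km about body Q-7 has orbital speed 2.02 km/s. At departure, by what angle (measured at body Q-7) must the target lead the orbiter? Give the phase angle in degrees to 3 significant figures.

φ = 101°

From the circular-orbit relation v² = μ/r at r = 9640 km: μ = v²r = (2.02)² × 9640 = 39335.1 km³/s².
Semi-major axis of the transfer orbit: a_t = (9640 + 62400)/2 = 36020 km.
The half-period of the transfer ellipse is t = π√(a_t³/μ) = 1.08287×10^5 s.
Target angular speed ω₂ = √(μ/r₂³) = 1.27237×10^-5 rad/s.
Angle swept by the target during transfer: ω₂·t = 1.3778 rad = 78.94°.
Arrival is 180° from departure on the ellipse, so φ = 180° − 78.94° = 101°.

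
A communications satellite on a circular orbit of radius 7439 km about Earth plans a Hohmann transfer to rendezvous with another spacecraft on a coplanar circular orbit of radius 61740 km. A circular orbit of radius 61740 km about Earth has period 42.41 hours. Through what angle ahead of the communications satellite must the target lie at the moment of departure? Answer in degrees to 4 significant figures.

From Kepler's third law T² = 4π²r³/μ at r = 61740 km, T = 42.41 hours = 42.41 × 3600 s = 1.52676×10^5 s: μ = 4π²r³/T² = 3.98582×10^5 km³/s².
Semi-major axis of the transfer orbit: a_t = (7439 + 61740)/2 = 34589.5 km.
Transfer time t = π√(a_t³/μ) = 32012 s.
The target's mean motion on its circular orbit is ω₂ = √(μ/r₂³) = 4.1154×10^-5 rad/s.
Angle swept by the target during transfer: ω₂·t = 1.3174 rad = 75.48°.
Arrival is 180° from departure on the ellipse, so φ = 180° − 75.48° = 104.5°.

φ = 104.5°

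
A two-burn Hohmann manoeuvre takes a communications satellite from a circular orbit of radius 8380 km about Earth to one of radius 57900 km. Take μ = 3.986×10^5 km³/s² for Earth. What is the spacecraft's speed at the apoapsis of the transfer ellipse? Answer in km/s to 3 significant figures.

v = 1.32 km/s

Semi-major axis of the transfer orbit: a_t = (8380 + 57900)/2 = 33140 km.
At apoapsis, r = 57900 km.
Vis-viva: v = √[μ(2/r − 1/a_t)] = √[3.986×10^5 × (2/57900 − 1/33140)] = 1.319 km/s.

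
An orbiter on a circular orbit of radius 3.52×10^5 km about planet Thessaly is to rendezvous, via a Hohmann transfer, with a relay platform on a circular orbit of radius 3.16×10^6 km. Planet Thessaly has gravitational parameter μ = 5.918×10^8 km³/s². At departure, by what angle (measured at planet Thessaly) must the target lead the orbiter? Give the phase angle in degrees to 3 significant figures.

φ = 105°

The Hohmann ellipse has a_t = (r₁ + r₂)/2 = 1.756×10^6 km.
Transfer time t = π√(a_t³/μ) = 3.0050×10^5 s.
The target's mean motion on its circular orbit is ω₂ = √(μ/r₂³) = 4.3307×10^-6 rad/s.
Angle swept by the target during transfer: ω₂·t = 1.3014 rad = 74.56°.
Arrival is 180° from departure on the ellipse, so φ = 180° − 74.56° = 105°.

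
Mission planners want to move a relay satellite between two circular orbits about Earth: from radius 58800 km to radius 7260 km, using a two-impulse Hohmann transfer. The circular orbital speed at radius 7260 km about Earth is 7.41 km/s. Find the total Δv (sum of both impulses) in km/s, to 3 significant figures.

From the circular-orbit relation v² = μ/r at r = 7260 km: μ = v²r = (7.41)² × 7260 = 3.98633×10^5 km³/s².
Semi-major axis of the transfer orbit: a_t = (58800 + 7260)/2 = 33030 km.
At r₁ the circular-orbit speed is v₁ = √(μ/r₁) = 2.604 km/s.
Transfer-orbit speed at r₁ (vis-viva): v_a = √[μ(2/r₁ − 1/a_t)] = 1.221 km/s.
First burn Δv₁ = |v_a − v₁| = 1.383 km/s.
At r₂, v₂ = √(μ/r₂) = 7.410 km/s.
Transfer-orbit speed at r₂: v_p = √[μ(2/r₂ − 1/a_t)] = 9.887 km/s.
Second burn Δv₂ = |v₂ − v_p| = 2.477 km/s.
Δv = Δv₁ + Δv₂ = 1.383 + 2.477 = 3.860 km/s.

Δv = 3.86 km/s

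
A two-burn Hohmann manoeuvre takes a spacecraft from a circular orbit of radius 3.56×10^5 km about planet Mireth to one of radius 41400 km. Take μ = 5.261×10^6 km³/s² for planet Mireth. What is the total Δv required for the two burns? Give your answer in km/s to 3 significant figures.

Δv = 5.91 km/s

Semi-major axis of the transfer orbit: a_t = (3.560×10^5 + 41400)/2 = 1.987×10^5 km.
At r₁ the circular-orbit speed is v₁ = √(μ/r₁) = 3.8442 km/s.
Transfer-orbit speed at r₁ (v² = μ(2/r − 1/a)): v_a = √[μ(2/r₁ − 1/a_t)] = 1.7547 km/s.
First burn Δv₁ = |v_a − v₁| = 2.0895 km/s.
At r₂, v₂ = √(μ/r₂) = 11.2729 km/s.
Transfer-orbit speed at r₂: v_p = √[μ(2/r₂ − 1/a_t)] = 15.0890 km/s.
Second burn Δv₂ = |v₂ − v_p| = 3.8161 km/s.
Total Δv = Δv₁ + Δv₂ = 5.906 km/s.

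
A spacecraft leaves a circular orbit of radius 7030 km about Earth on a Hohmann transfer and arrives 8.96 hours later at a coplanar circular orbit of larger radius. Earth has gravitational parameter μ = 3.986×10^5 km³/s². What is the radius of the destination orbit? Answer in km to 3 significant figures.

r₂ = 62500 km

Transfer time t = 8.96 hours = 32256 s, and t = π√(a_t³/μ).
So a_t = (μ t²/π²)^(1/3) = (3.986×10^5 × (32256)² / π²)^(1/3) = 34766 km.
Since a_t = (r₁ + r₂)/2, r₂ = 2a_t − r₁ = 2×34766 − 7030 = 62502 km.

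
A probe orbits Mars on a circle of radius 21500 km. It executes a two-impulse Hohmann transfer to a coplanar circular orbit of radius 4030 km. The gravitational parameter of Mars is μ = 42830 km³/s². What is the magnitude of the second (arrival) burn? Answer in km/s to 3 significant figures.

Semi-major axis of the transfer orbit: a_t = (21500 + 4030)/2 = 12765 km.
On the circular orbit at r = 4030 km, v_c = √(μ/r) = 3.260029 km/s.
Transfer-orbit speed at the same r (vis-viva, a = a_t): v_t = √[μ(2/r − 1/a_t)] = 4.230876 km/s.
Δv₂ = |v_t − v_c| = |4.230876 − 3.260029| = 0.9708 km/s.

Δv₂ = 0.971 km/s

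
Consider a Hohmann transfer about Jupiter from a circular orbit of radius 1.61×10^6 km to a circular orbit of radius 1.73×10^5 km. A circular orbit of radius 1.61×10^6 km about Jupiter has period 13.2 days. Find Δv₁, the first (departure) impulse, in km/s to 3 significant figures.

Δv₁ = 4.96 km/s

From Kepler's third law T² = 4π²r³/μ at r = 1.61×10^6 km, T = 13.2 days = 13.2 × 86400 s = 1.14048×10^6 s: μ = 4π²r³/T² = 1.26667×10^8 km³/s².
The Hohmann ellipse has a_t = (r₁ + r₂)/2 = 8.915×10^5 km.
On the circular orbit at r = 1.610×10^6 km, v_c = √(μ/r) = 8.870 km/s.
Vis-viva on the transfer ellipse at r = 1.610×10^6 km gives v_t = √[μ(2/r − 1/a_t)] = 3.907 km/s.
Δv₁ = |v_t − v_c| = |3.907 − 8.870| = 4.963 km/s.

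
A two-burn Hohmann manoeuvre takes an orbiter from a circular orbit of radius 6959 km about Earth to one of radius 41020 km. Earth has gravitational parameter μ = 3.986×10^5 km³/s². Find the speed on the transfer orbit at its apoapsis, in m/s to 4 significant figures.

v = 1679 m/s

Semi-major axis of the transfer orbit: a_t = (6959 + 41020)/2 = 23989.5 km.
At apoapsis, r = 41020 km.
Vis-viva: v = √[μ(2/r − 1/a_t)] = √[3.986×10^5 × (2/41020 − 1/23989.5)] = 1.679 km/s.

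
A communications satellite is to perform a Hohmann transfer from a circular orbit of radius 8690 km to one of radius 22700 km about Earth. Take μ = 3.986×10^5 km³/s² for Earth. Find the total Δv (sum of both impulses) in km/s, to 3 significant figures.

Transfer-ellipse semi-major axis a_t = (r₁ + r₂)/2 = (8690 + 22700)/2 = 15695 km.
Circular speed at r₁: v₁ = √(μ/r₁) = √(3.986×10^5/8690) = 6.7727 km/s.
On the transfer ellipse at r₁, vis-viva equation gives v_p = √[μ(2/r₁ − 1/a_t)] = 8.1450 km/s.
First burn Δv₁ = |v_p − v₁| = 1.3723 km/s.
At r₂, v₂ = √(μ/r₂) = 4.1904 km/s.
Transfer-orbit speed at r₂: v_a = √[μ(2/r₂ − 1/a_t)] = 3.1181 km/s.
Second burn Δv₂ = |v₂ − v_a| = 1.0723 km/s.
Δv = Δv₁ + Δv₂ = 1.3723 + 1.0723 = 2.445 km/s.

Δv = 2.44 km/s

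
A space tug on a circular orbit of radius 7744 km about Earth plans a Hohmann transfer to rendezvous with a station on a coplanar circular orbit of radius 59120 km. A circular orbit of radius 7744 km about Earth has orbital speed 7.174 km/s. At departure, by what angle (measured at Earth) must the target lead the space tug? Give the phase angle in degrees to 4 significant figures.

φ = 103.5°

From the circular-orbit relation v² = μ/r at r = 7744 km: μ = v²r = (7.174)² × 7744 = 3.98555×10^5 km³/s².
Transfer-ellipse semi-major axis a_t = (r₁ + r₂)/2 = (7744 + 59120)/2 = 33432 km.
Transfer time t = π√(a_t³/μ) = 30419.3 s.
Target angular speed ω₂ = √(μ/r₂³) = 4.39180×10^-5 rad/s.
Angle swept by the target during transfer: ω₂·t = 1.33595 rad = 76.54°.
The space tug traverses 180° on the transfer ellipse, so the target must lead by 180° − 76.54° = 103.5°.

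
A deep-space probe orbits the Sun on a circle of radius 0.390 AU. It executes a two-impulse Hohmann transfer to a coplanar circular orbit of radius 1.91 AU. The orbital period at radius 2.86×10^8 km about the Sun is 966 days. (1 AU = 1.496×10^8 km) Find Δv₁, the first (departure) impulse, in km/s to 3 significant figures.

From Kepler's third law T² = 4π²r³/μ at r = 2.86×10^8 km, T = 966 days = 966 × 86400 s = 8.34624×10^7 s: μ = 4π²r³/T² = 1.32579×10^11 km³/s².
In km: r₁ = 0.390 × 1.496×10^8 = 5.8344×10^7 km; r₂ = 1.91 × 1.496×10^8 = 2.85736×10^8 km.
The Hohmann ellipse has a_t = (r₁ + r₂)/2 = 1.7204×10^8 km.
Circular speed at r = 5.8344×10^7 km: v_c = √(μ/r) = 47.67 km/s.
Transfer-orbit speed at the same r (vis-viva, a = a_t): v_t = √[μ(2/r − 1/a_t)] = 61.43 km/s.
Δv₁ = |v_t − v_c| = |61.43 − 47.67| = 13.76 km/s.

Δv₁ = 13.8 km/s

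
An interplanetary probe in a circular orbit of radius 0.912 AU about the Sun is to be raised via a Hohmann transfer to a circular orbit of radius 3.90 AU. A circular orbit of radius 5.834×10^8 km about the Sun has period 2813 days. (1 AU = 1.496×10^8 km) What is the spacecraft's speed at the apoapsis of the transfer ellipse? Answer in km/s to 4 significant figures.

v = 9.285 km/s

From Kepler's third law T² = 4π²r³/μ at r = 5.834×10^8 km, T = 2813 days = 2813 × 86400 s = 2.430432×10^8 s: μ = 4π²r³/T² = 1.32706×10^11 km³/s².
In km: r₁ = 0.912 × 1.496×10^8 = 1.364352×10^8 km; r₂ = 3.90 × 1.496×10^8 = 5.8344×10^8 km.
The Hohmann ellipse has a_t = (r₁ + r₂)/2 = 3.599376×10^8 km.
At apoapsis, r = 5.8344×10^8 km.
From the vis-viva equation, v = √[μ(2/r − 1/a_t)] = 9.285 km/s.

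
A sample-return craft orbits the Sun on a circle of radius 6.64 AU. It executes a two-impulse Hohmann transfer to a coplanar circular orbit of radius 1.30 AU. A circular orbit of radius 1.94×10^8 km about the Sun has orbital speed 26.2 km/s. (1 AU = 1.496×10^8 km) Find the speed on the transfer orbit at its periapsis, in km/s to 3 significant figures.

From the circular-orbit relation v² = μ/r at r = 1.94×10^8 km: μ = v²r = (26.2)² × 1.94×10^8 = 1.33169×10^11 km³/s².
In km: r₁ = 6.64 × 1.496×10^8 = 9.93344×10^8 km; r₂ = 1.30 × 1.496×10^8 = 1.9448×10^8 km.
Transfer-ellipse semi-major axis a_t = (r₁ + r₂)/2 = (9.93344×10^8 + 1.9448×10^8)/2 = 5.93912×10^8 km.
The periapsis of the transfer ellipse is at r = 1.9448×10^8 km.
Vis-viva: v = √[μ(2/r − 1/a_t)] = √[1.33169×10^11 × (2/1.9448×10^8 − 1/5.93912×10^8)] = 33.84 km/s.

v = 33.8 km/s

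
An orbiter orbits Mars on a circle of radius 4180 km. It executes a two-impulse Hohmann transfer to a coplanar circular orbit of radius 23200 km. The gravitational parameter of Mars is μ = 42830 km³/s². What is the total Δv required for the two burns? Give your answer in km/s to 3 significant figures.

Δv = 1.57 km/s

Transfer-ellipse semi-major axis a_t = (r₁ + r₂)/2 = (4180 + 23200)/2 = 13690 km.
Circular speed at r₁: v₁ = √(μ/r₁) = √(42830/4180) = 3.201 km/s.
On the transfer ellipse at r₁, vis-viva equation gives v_p = √[μ(2/r₁ − 1/a_t)] = 4.167 km/s.
First burn Δv₁ = |v_p − v₁| = 0.9660 km/s.
At r₂, v₂ = √(μ/r₂) = 1.3587 km/s.
Transfer-orbit speed at r₂: v_a = √[μ(2/r₂ − 1/a_t)] = 0.75079 km/s.
Second burn Δv₂ = |v₂ − v_a| = 0.6079 km/s.
Δv = Δv₁ + Δv₂ = 0.9660 + 0.6079 = 1.574 km/s.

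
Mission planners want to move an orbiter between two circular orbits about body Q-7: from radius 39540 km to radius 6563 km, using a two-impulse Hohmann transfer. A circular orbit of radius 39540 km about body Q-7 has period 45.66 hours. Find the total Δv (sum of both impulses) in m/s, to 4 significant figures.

From Kepler's third law T² = 4π²r³/μ at r = 39540 km, T = 45.66 hours = 45.66 × 3600 s = 1.64376×10^5 s: μ = 4π²r³/T² = 90321.9 km³/s².
Transfer-ellipse semi-major axis a_t = (r₁ + r₂)/2 = (39540 + 6563)/2 = 23051.5 km.
Circular speed at r₁: v₁ = √(μ/r₁) = √(90321.9/39540) = 1.51140 km/s.
Transfer-orbit speed at r₁ (vis-viva equation): v_a = √[μ(2/r₁ − 1/a_t)] = 0.806454 km/s.
First burn Δv₁ = |v_a − v₁| = 0.7049 km/s.
Circular speed at r₂: v₂ = √(μ/r₂) = 3.710 km/s.
Transfer-orbit speed at r₂: v_p = √[μ(2/r₂ − 1/a_t)] = 4.859 km/s.
Second burn Δv₂ = |v₂ − v_p| = 1.149 km/s.
Δv = Δv₁ + Δv₂ = 0.7049 + 1.149 = 1.854 km/s.

Δv = 1854 m/s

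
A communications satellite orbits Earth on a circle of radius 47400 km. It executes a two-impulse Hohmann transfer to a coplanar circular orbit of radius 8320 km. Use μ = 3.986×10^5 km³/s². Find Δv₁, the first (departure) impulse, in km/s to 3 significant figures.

Δv₁ = 1.32 km/s

Semi-major axis of the transfer orbit: a_t = (47400 + 8320)/2 = 27860 km.
On the circular orbit at r = 47400 km, v_c = √(μ/r) = 2.900 km/s.
Vis-viva on the transfer ellipse at r = 47400 km gives v_t = √[μ(2/r − 1/a_t)] = 1.585 km/s.
Δv₁ = |v_t − v_c| = |1.585 − 2.900| = 1.315 km/s.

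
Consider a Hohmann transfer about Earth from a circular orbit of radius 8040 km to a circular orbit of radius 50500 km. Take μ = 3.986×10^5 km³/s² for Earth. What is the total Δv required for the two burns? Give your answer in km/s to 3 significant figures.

Transfer-ellipse semi-major axis a_t = (r₁ + r₂)/2 = (8040 + 50500)/2 = 29270 km.
At r₁ the circular-orbit speed is v₁ = √(μ/r₁) = 7.04110 km/s.
Transfer-orbit speed at r₁ (vis-viva equation): v_p = √[μ(2/r₁ − 1/a_t)] = 9.24858 km/s.
First burn Δv₁ = |v_p − v₁| = 2.207 km/s.
At r₂, v₂ = √(μ/r₂) = 2.809 km/s.
Transfer-orbit speed at r₂: v_a = √[μ(2/r₂ − 1/a_t)] = 1.472 km/s.
Second burn Δv₂ = |v₂ − v_a| = 1.337 km/s.
Total Δv = Δv₁ + Δv₂ = 3.544 km/s.

Δv = 3.54 km/s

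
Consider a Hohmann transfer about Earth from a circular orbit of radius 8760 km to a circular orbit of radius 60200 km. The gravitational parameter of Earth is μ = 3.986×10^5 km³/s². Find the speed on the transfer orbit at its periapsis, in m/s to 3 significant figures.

Transfer-ellipse semi-major axis a_t = (r₁ + r₂)/2 = (8760 + 60200)/2 = 34480 km.
The periapsis of the transfer ellipse is at r = 8760 km.
From the vis-viva equation, v = √[μ(2/r − 1/a_t)] = 8.913 km/s.

v = 8910 m/s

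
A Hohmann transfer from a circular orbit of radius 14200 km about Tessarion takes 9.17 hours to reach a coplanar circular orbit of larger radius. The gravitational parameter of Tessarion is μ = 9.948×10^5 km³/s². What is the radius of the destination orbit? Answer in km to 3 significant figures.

Transfer time t = 9.17 hours = 33012 s, and t = π√(a_t³/μ).
So a_t = (μ t²/π²)^(1/3) = (9.948×10^5 × (33012)² / π²)^(1/3) = 47892 km.
Since a_t = (r₁ + r₂)/2, r₂ = 2a_t − r₁ = 2×47892 − 14200 = 81584 km.

r₂ = 81600 km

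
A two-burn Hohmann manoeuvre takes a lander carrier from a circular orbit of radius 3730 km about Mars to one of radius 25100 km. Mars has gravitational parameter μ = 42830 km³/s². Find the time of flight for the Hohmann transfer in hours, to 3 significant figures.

t = 7.30 hours

Semi-major axis of the transfer orbit: a_t = (3730 + 25100)/2 = 14415 km.
By Kepler's third law the transfer-orbit period is T = 2π√(a_t³/μ), so t = T/2 = 26270 s.
Converting: 26270 s ÷ 3600 s/hour = 7.30 hours.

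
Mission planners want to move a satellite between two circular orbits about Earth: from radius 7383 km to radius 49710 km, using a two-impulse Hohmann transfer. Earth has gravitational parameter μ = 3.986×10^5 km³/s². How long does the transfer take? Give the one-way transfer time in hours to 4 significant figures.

Transfer-ellipse semi-major axis a_t = (r₁ + r₂)/2 = (7383 + 49710)/2 = 28546.5 km.
Half the transfer-orbit period gives t = π√(a_t³/μ) = 24000 s.
Converting: 24000 s ÷ 3600 s/hour = 6.667 hours.

t = 6.667 hours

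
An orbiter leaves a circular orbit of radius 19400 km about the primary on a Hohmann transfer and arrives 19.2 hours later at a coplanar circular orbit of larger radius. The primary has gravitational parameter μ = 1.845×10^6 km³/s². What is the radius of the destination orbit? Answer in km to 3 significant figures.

Transfer time t = 19.2 hours = 69120 s, and t = π√(a_t³/μ).
So a_t = (μ t²/π²)^(1/3) = (1.845×10^6 × (69120)² / π²)^(1/3) = 96302 km.
Since a_t = (r₁ + r₂)/2, r₂ = 2a_t − r₁ = 2×96302 − 19400 = 1.73204×10^5 km.

r₂ = 1.73×10^5 km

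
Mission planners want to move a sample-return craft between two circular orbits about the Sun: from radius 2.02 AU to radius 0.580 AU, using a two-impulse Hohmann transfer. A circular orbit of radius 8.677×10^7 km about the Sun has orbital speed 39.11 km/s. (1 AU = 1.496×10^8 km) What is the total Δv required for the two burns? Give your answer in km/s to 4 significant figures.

From the circular-orbit relation v² = μ/r at r = 8.677×10^7 km: μ = v²r = (39.11)² × 8.677×10^7 = 1.32723×10^11 km³/s².
In km: r₁ = 2.02 × 1.496×10^8 = 3.02192×10^8 km; r₂ = 0.580 × 1.496×10^8 = 8.6768×10^7 km.
Semi-major axis of the transfer orbit: a_t = (3.02192×10^8 + 8.6768×10^7)/2 = 1.9448×10^8 km.
At r₁ the circular-orbit speed is v₁ = √(μ/r₁) = 20.957 km/s.
Transfer-orbit speed at r₁ (vis-viva): v_a = √[μ(2/r₁ − 1/a_t)] = 13.998 km/s.
First burn Δv₁ = |v_a − v₁| = 6.959 km/s.
Circular speed at r₂: v₂ = √(μ/r₂) = 39.110 km/s.
Transfer-orbit speed at r₂: v_p = √[μ(2/r₂ − 1/a_t)] = 48.752 km/s.
Second burn Δv₂ = |v₂ − v_p| = 9.642 km/s.
Total Δv = Δv₁ + Δv₂ = 16.60 km/s.

Δv = 16.60 km/s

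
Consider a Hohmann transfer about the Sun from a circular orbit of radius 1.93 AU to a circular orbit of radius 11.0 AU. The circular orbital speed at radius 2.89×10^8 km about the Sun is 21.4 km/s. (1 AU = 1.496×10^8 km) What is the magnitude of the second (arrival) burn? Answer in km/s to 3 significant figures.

Δv₂ = 4.07 km/s

From the circular-orbit relation v² = μ/r at r = 2.89×10^8 km: μ = v²r = (21.4)² × 2.89×10^8 = 1.32350×10^11 km³/s².
In km: r₁ = 1.93 × 1.496×10^8 = 2.88728×10^8 km; r₂ = 11.0 × 1.496×10^8 = 1.6456×10^9 km.
Semi-major axis of the transfer orbit: a_t = (2.88728×10^8 + 1.6456×10^9)/2 = 9.67164×10^8 km.
On the circular orbit at r = 1.6456×10^9 km, v_c = √(μ/r) = 8.968 km/s.
Transfer-orbit speed at the same r (vis-viva, a = a_t): v_t = √[μ(2/r − 1/a_t)] = 4.900 km/s.
Δv₂ = |v_t − v_c| = |4.900 − 8.968| = 4.068 km/s.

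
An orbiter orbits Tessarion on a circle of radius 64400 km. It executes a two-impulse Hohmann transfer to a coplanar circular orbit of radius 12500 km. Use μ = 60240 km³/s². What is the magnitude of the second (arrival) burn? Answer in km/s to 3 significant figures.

Δv₂ = 0.646 km/s

The Hohmann ellipse has a_t = (r₁ + r₂)/2 = 38450 km.
Circular speed at r = 12500 km: v_c = √(μ/r) = 2.1953 km/s.
Vis-viva on the transfer ellipse at r = 12500 km gives v_t = √[μ(2/r − 1/a_t)] = 2.8411 km/s.
Δv₂ = |v_t − v_c| = |2.8411 − 2.1953| = 0.6458 km/s.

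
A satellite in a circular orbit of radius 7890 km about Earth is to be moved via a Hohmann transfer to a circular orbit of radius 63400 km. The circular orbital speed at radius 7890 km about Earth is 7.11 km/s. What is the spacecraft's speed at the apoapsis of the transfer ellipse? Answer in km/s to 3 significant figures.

v = 1.18 km/s

From the circular-orbit relation v² = μ/r at r = 7890 km: μ = v²r = (7.11)² × 7890 = 3.98856×10^5 km³/s².
Transfer-ellipse semi-major axis a_t = (r₁ + r₂)/2 = (7890 + 63400)/2 = 35645 km.
The apoapsis of the transfer ellipse is at r = 63400 km.
From the vis-viva equation, v = √[μ(2/r − 1/a_t)] = 1.180 km/s.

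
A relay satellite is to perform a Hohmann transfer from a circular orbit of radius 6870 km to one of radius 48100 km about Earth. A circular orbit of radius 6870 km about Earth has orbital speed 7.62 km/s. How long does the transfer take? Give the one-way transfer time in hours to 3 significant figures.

t = 6.30 hours

From the circular-orbit relation v² = μ/r at r = 6870 km: μ = v²r = (7.62)² × 6870 = 3.98902×10^5 km³/s².
The Hohmann ellipse has a_t = (r₁ + r₂)/2 = 27485 km.
Half the transfer-orbit period gives t = π√(a_t³/μ) = 22670 s.
Converting: 22670 s ÷ 3600 s/hour = 6.30 hours.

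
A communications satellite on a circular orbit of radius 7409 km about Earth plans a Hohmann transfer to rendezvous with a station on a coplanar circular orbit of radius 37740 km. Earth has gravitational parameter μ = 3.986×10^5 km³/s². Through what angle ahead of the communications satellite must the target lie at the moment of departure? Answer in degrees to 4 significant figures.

Semi-major axis of the transfer orbit: a_t = (7409 + 37740)/2 = 22574.5 km.
Transfer time t = π√(a_t³/μ) = 16878 s.
The target's mean motion on its circular orbit is ω₂ = √(μ/r₂³) = 8.6112×10^-5 rad/s.
Angle swept by the target during transfer: ω₂·t = 1.4534 rad = 83.27°.
Arrival is 180° from departure on the ellipse, so φ = 180° − 83.27° = 96.73°.

φ = 96.73°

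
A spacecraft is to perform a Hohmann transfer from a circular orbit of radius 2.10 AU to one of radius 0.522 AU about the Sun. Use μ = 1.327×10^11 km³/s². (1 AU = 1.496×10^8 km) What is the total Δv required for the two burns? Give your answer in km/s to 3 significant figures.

In km: r₁ = 2.10 × 1.496×10^8 = 3.1416×10^8 km; r₂ = 0.522 × 1.496×10^8 = 7.80912×10^7 km.
The Hohmann ellipse has a_t = (r₁ + r₂)/2 = 1.961256×10^8 km.
At r₁ the circular-orbit speed is v₁ = √(μ/r₁) = 20.5523 km/s.
On the transfer ellipse at r₁, v² = μ(2/r − 1/a) gives v_a = √[μ(2/r₁ − 1/a_t)] = 12.9686 km/s.
First burn Δv₁ = |v_a − v₁| = 7.584 km/s.
Circular speed at r₂: v₂ = √(μ/r₂) = 41.22 km/s.
Transfer-orbit speed at r₂: v_p = √[μ(2/r₂ − 1/a_t)] = 52.17 km/s.
Second burn Δv₂ = |v₂ − v_p| = 10.95 km/s.
Total Δv = Δv₁ + Δv₂ = 18.53 km/s.

Δv = 18.5 km/s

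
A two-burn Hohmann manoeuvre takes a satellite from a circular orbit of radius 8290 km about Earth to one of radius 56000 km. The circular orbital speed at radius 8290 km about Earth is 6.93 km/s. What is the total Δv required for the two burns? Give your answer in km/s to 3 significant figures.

Δv = 3.53 km/s

From the circular-orbit relation v² = μ/r at r = 8290 km: μ = v²r = (6.93)² × 8290 = 3.98126×10^5 km³/s².
Semi-major axis of the transfer orbit: a_t = (8290 + 56000)/2 = 32145 km.
Circular speed at r₁: v₁ = √(μ/r₁) = √(3.98126×10^5/8290) = 6.930 km/s.
On the transfer ellipse at r₁, vis-viva gives v_p = √[μ(2/r₁ − 1/a_t)] = 9.147 km/s.
First burn Δv₁ = |v_p − v₁| = 2.217 km/s.
At r₂, v₂ = √(μ/r₂) = 2.666 km/s.
Transfer-orbit speed at r₂: v_a = √[μ(2/r₂ − 1/a_t)] = 1.354 km/s.
Second burn Δv₂ = |v₂ − v_a| = 1.312 km/s.
Total Δv = Δv₁ + Δv₂ = 3.529 km/s.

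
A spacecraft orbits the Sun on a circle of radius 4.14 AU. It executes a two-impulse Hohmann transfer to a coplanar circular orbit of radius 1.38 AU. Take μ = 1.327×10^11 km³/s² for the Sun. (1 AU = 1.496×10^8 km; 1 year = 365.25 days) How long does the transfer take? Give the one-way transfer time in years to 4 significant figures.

In km: r₁ = 4.14 × 1.496×10^8 = 6.19344×10^8 km; r₂ = 1.38 × 1.496×10^8 = 2.06448×10^8 km.
The Hohmann ellipse has a_t = (r₁ + r₂)/2 = 4.12896×10^8 km.
By Kepler's third law the transfer-orbit period is T = 2π√(a_t³/μ), so t = T/2 = 7.236×10^7 s.
Converting: 7.236×10^7 s ÷ 3.15576×10^7 s/year (365.25 × 86400) = 2.293 years.

t = 2.293 years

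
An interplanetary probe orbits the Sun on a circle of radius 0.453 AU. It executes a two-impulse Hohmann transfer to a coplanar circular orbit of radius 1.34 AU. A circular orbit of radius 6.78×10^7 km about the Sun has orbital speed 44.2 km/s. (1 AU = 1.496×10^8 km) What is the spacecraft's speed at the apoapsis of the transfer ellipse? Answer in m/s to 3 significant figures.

From the circular-orbit relation v² = μ/r at r = 6.78×10^7 km: μ = v²r = (44.2)² × 6.78×10^7 = 1.32457×10^11 km³/s².
In km: r₁ = 0.453 × 1.496×10^8 = 6.77688×10^7 km; r₂ = 1.34 × 1.496×10^8 = 2.00464×10^8 km.
Transfer-ellipse semi-major axis a_t = (r₁ + r₂)/2 = (6.77688×10^7 + 2.00464×10^8)/2 = 1.341164×10^8 km.
At apoapsis, r = 2.00464×10^8 km.
Applying v² = μ(2/r − 1/a_t): v = 18.27 km/s.

v = 18300 m/s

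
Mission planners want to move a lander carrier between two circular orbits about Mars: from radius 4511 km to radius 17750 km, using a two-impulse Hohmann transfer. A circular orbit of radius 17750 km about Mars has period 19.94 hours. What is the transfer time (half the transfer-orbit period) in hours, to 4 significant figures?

From Kepler's third law T² = 4π²r³/μ at r = 17750 km, T = 19.94 hours = 19.94 × 3600 s = 71784 s: μ = 4π²r³/T² = 42844.9 km³/s².
Semi-major axis of the transfer orbit: a_t = (4511 + 17750)/2 = 11130.5 km.
By Kepler's third law the transfer-orbit period is T = 2π√(a_t³/μ), so t = T/2 = 17823 s.
Converting: 17823 s ÷ 3600 s/hour = 4.951 hours.

t = 4.951 hours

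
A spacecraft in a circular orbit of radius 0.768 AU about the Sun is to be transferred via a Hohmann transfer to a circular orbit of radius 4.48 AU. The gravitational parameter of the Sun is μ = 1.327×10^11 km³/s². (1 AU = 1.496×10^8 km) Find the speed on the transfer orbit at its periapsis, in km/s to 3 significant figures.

v = 44.4 km/s

In km: r₁ = 0.768 × 1.496×10^8 = 1.148928×10^8 km; r₂ = 4.48 × 1.496×10^8 = 6.70208×10^8 km.
Transfer-ellipse semi-major axis a_t = (r₁ + r₂)/2 = (1.148928×10^8 + 6.70208×10^8)/2 = 3.925504×10^8 km.
The periapsis of the transfer ellipse is at r = 1.148928×10^8 km.
Applying v² = μ(2/r − 1/a_t): v = 44.41 km/s.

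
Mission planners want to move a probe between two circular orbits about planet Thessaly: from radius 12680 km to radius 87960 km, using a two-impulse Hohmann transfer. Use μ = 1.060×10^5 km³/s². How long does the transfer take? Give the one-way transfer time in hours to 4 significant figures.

t = 30.26 hours

The Hohmann ellipse has a_t = (r₁ + r₂)/2 = 50320 km.
Half the transfer-orbit period gives t = π√(a_t³/μ) = 1.0892×10^5 s.
Converting: 1.0892×10^5 s ÷ 3600 s/hour = 30.26 hours.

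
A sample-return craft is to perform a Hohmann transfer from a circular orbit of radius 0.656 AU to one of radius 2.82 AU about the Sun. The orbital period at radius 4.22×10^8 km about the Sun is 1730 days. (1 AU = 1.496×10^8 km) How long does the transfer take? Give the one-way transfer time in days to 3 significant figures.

t = 418 days

From Kepler's third law T² = 4π²r³/μ at r = 4.22×10^8 km, T = 1730 days = 1730 × 86400 s = 1.49472×10^8 s: μ = 4π²r³/T² = 1.32794×10^11 km³/s².
In km: r₁ = 0.656 × 1.496×10^8 = 9.81376×10^7 km; r₂ = 2.82 × 1.496×10^8 = 4.21872×10^8 km.
Semi-major axis of the transfer orbit: a_t = (9.81376×10^7 + 4.21872×10^8)/2 = 2.600048×10^8 km.
Transfer time t = π√(a_t³/μ) = π√((2.600048×10^8)³ / 1.32794×10^11) = 3.614×10^7 s.
Converting: 3.614×10^7 s ÷ 86400 s/day = 418 days.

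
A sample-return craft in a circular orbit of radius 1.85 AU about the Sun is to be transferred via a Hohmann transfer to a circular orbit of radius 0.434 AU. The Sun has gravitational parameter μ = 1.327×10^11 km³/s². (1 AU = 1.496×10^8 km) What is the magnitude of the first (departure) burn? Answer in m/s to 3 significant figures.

In km: r₁ = 1.85 × 1.496×10^8 = 2.7676×10^8 km; r₂ = 0.434 × 1.496×10^8 = 6.49264×10^7 km.
Semi-major axis of the transfer orbit: a_t = (2.7676×10^8 + 6.49264×10^7)/2 = 1.708432×10^8 km.
On the circular orbit at r = 2.7676×10^8 km, v_c = √(μ/r) = 21.897 km/s.
Vis-viva on the transfer ellipse at r = 2.7676×10^8 km gives v_t = √[μ(2/r − 1/a_t)] = 13.499 km/s.
Δv₁ = |v_t − v_c| = |13.499 − 21.897| = 8.398 km/s.

Δv₁ = 8400 m/s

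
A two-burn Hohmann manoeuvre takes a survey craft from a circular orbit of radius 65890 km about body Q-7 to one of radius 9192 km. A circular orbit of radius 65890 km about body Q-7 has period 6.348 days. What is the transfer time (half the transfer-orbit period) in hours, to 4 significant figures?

t = 32.76 hours

From Kepler's third law T² = 4π²r³/μ at r = 65890 km, T = 6.348 days = 6.348 × 86400 s = 5.484672×10^5 s: μ = 4π²r³/T² = 37542.0 km³/s².
Semi-major axis of the transfer orbit: a_t = (65890 + 9192)/2 = 37541 km.
Transfer time t = π√(a_t³/μ) = π√((37541)³ / 37542.0) = 1.1794×10^5 s.
Converting: 1.1794×10^5 s ÷ 3600 s/hour = 32.76 hours.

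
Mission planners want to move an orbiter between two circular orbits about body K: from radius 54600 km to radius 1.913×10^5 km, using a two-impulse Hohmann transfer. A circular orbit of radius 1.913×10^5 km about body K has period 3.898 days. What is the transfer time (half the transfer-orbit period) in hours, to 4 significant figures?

t = 24.10 hours

From Kepler's third law T² = 4π²r³/μ at r = 1.913×10^5 km, T = 3.898 days = 3.898 × 86400 s = 3.367872×10^5 s: μ = 4π²r³/T² = 2.43665×10^6 km³/s².
The Hohmann ellipse has a_t = (r₁ + r₂)/2 = 1.2295×10^5 km.
By Kepler's third law the transfer-orbit period is T = 2π√(a_t³/μ), so t = T/2 = 86770 s.
Converting: 86770 s ÷ 3600 s/hour = 24.10 hours.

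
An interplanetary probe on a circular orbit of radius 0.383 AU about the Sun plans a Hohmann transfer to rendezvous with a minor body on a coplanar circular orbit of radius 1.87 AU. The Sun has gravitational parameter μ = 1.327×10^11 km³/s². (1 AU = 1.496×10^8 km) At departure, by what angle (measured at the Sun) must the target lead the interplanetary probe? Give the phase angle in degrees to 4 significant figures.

φ = 95.84°

In km: r₁ = 0.383 × 1.496×10^8 = 5.72968×10^7 km; r₂ = 1.87 × 1.496×10^8 = 2.79752×10^8 km.
Transfer-ellipse semi-major axis a_t = (r₁ + r₂)/2 = (5.72968×10^7 + 2.79752×10^8)/2 = 1.685244×10^8 km.
Transfer time t = π√(a_t³/μ) = 1.8867×10^7 s.
The target's mean motion on its circular orbit is ω₂ = √(μ/r₂³) = 7.7853×10^-8 rad/s.
Angle swept by the target during transfer: ω₂·t = 1.4689 rad = 84.16°.
Arrival is 180° from departure on the ellipse, so φ = 180° − 84.16° = 95.84°.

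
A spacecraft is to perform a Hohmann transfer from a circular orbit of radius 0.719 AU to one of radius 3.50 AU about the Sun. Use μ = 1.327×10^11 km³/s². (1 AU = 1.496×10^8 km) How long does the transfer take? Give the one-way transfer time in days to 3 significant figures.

In km: r₁ = 0.719 × 1.496×10^8 = 1.075624×10^8 km; r₂ = 3.50 × 1.496×10^8 = 5.236×10^8 km.
Transfer-ellipse semi-major axis a_t = (r₁ + r₂)/2 = (1.075624×10^8 + 5.236×10^8)/2 = 3.155812×10^8 km.
By Kepler's third law the transfer-orbit period is T = 2π√(a_t³/μ), so t = T/2 = 4.835×10^7 s.
Converting: 4.835×10^7 s ÷ 86400 s/day = 560 days.

t = 560 days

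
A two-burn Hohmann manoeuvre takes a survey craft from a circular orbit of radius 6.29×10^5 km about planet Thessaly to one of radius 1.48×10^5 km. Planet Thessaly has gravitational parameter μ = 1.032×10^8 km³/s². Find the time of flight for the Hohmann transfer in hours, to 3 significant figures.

Transfer-ellipse semi-major axis a_t = (r₁ + r₂)/2 = (6.290×10^5 + 1.480×10^5)/2 = 3.885×10^5 km.
Half the transfer-orbit period gives t = π√(a_t³/μ) = 74890 s.
Converting: 74890 s ÷ 3600 s/hour = 20.8 hours.

t = 20.8 hours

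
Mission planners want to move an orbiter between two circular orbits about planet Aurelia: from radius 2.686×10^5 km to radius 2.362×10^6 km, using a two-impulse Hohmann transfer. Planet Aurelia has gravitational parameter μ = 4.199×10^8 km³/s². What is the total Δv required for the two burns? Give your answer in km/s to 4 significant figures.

Δv = 20.75 km/s

Transfer-ellipse semi-major axis a_t = (r₁ + r₂)/2 = (2.686×10^5 + 2.362×10^6)/2 = 1.3153×10^6 km.
At r₁ the circular-orbit speed is v₁ = √(μ/r₁) = 39.538 km/s.
Transfer-orbit speed at r₁ (vis-viva equation): v_p = √[μ(2/r₁ − 1/a_t)] = 52.984 km/s.
First burn Δv₁ = |v_p − v₁| = 13.446 km/s.
At r₂, v₂ = √(μ/r₂) = 13.33316 km/s.
Transfer-orbit speed at r₂: v_a = √[μ(2/r₂ − 1/a_t)] = 6.025229 km/s.
Second burn Δv₂ = |v₂ − v_a| = 7.3079 km/s.
Total Δv = Δv₁ + Δv₂ = 20.75 km/s.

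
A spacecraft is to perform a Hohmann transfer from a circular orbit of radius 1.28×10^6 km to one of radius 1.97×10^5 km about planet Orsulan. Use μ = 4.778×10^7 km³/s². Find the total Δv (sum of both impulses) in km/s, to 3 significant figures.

Transfer-ellipse semi-major axis a_t = (r₁ + r₂)/2 = (1.280×10^6 + 1.970×10^5)/2 = 7.385×10^5 km.
At r₁ the circular-orbit speed is v₁ = √(μ/r₁) = 6.1097 km/s.
On the transfer ellipse at r₁, vis-viva gives v_a = √[μ(2/r₁ − 1/a_t)] = 3.1556 km/s.
First burn Δv₁ = |v_a − v₁| = 2.9541 km/s.
Circular speed at r₂: v₂ = √(μ/r₂) = 15.5736 km/s.
Transfer-orbit speed at r₂: v_p = √[μ(2/r₂ − 1/a_t)] = 20.5031 km/s.
Second burn Δv₂ = |v₂ − v_p| = 4.9295 km/s.
Total Δv = Δv₁ + Δv₂ = 7.884 km/s.

Δv = 7.88 km/s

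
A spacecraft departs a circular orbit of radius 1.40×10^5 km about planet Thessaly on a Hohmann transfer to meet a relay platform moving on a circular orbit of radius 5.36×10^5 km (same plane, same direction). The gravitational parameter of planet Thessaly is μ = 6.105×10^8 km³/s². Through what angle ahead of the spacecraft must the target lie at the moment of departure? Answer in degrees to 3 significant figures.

The Hohmann ellipse has a_t = (r₁ + r₂)/2 = 3.380×10^5 km.
Transfer time t = π√(a_t³/μ) = 24985 s.
The target's mean motion on its circular orbit is ω₂ = √(μ/r₂³) = 6.2964×10^-5 rad/s.
Angle swept by the target during transfer: ω₂·t = 1.5732 rad = 90.14°.
Arrival is 180° from departure on the ellipse, so φ = 180° − 90.14° = 89.9°.

φ = 89.9°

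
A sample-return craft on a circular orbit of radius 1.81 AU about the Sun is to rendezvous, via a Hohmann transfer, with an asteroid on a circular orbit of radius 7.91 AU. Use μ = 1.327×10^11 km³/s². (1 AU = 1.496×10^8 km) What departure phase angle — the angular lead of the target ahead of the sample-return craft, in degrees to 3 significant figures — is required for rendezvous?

φ = 93.3°

In km: r₁ = 1.81 × 1.496×10^8 = 2.70776×10^8 km; r₂ = 7.91 × 1.496×10^8 = 1.183336×10^9 km.
Semi-major axis of the transfer orbit: a_t = (2.70776×10^8 + 1.183336×10^9)/2 = 7.27056×10^8 km.
Transfer time t = π√(a_t³/μ) = 1.691×10^8 s.
The target's mean motion on its circular orbit is ω₂ = √(μ/r₂³) = 8.949×10^-9 rad/s.
Angle swept by the target during transfer: ω₂·t = 1.513 rad = 86.69°.
The sample-return craft traverses 180° on the transfer ellipse, so the target must lead by 180° − 86.69° = 93.3°.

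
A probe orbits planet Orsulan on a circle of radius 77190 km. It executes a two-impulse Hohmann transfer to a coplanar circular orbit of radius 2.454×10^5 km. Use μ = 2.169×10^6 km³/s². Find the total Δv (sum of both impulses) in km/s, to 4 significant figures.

Δv = 2.154 km/s

The Hohmann ellipse has a_t = (r₁ + r₂)/2 = 1.61295×10^5 km.
Circular speed at r₁: v₁ = √(μ/r₁) = √(2.169×10^6/77190) = 5.3009 km/s.
On the transfer ellipse at r₁, vis-viva gives v_p = √[μ(2/r₁ − 1/a_t)] = 6.5385 km/s.
First burn Δv₁ = |v_p − v₁| = 1.238 km/s.
At r₂, v₂ = √(μ/r₂) = 2.9730 km/s.
Transfer-orbit speed at r₂: v_a = √[μ(2/r₂ − 1/a_t)] = 2.0567 km/s.
Second burn Δv₂ = |v₂ − v_a| = 0.9163 km/s.
Δv = Δv₁ + Δv₂ = 1.238 + 0.9163 = 2.154 km/s.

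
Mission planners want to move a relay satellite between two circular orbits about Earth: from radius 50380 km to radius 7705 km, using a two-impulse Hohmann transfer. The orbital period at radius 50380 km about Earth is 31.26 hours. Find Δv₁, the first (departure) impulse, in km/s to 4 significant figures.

Δv₁ = 1.364 km/s

From Kepler's third law T² = 4π²r³/μ at r = 50380 km, T = 31.26 hours = 31.26 × 3600 s = 1.12536×10^5 s: μ = 4π²r³/T² = 3.98613×10^5 km³/s².
Semi-major axis of the transfer orbit: a_t = (50380 + 7705)/2 = 29042.5 km.
On the circular orbit at r = 50380 km, v_c = √(μ/r) = 2.813 km/s.
Vis-viva on the transfer ellipse at r = 50380 km gives v_t = √[μ(2/r − 1/a_t)] = 1.449 km/s.
Δv₁ = |v_t − v_c| = |1.449 − 2.813| = 1.364 km/s.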